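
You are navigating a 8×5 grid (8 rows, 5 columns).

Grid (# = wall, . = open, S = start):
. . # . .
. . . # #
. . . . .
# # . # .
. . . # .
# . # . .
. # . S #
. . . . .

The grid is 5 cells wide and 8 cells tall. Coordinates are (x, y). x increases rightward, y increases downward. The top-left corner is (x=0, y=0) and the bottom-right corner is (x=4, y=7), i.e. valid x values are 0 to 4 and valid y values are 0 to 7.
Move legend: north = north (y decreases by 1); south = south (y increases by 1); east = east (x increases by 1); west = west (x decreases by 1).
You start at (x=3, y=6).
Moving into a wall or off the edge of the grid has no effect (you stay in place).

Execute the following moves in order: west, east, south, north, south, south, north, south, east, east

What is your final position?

Start: (x=3, y=6)
  west (west): (x=3, y=6) -> (x=2, y=6)
  east (east): (x=2, y=6) -> (x=3, y=6)
  south (south): (x=3, y=6) -> (x=3, y=7)
  north (north): (x=3, y=7) -> (x=3, y=6)
  south (south): (x=3, y=6) -> (x=3, y=7)
  south (south): blocked, stay at (x=3, y=7)
  north (north): (x=3, y=7) -> (x=3, y=6)
  south (south): (x=3, y=6) -> (x=3, y=7)
  east (east): (x=3, y=7) -> (x=4, y=7)
  east (east): blocked, stay at (x=4, y=7)
Final: (x=4, y=7)

Answer: Final position: (x=4, y=7)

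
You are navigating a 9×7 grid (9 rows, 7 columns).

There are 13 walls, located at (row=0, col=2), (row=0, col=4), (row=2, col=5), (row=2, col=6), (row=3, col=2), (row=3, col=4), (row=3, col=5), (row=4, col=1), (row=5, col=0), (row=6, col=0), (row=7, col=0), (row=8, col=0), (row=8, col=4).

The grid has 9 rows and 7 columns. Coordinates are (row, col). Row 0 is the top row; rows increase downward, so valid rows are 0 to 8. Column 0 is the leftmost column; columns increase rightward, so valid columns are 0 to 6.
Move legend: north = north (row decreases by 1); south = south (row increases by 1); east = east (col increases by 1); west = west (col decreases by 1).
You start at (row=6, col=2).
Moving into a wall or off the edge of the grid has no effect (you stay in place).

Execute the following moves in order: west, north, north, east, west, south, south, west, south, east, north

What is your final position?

Answer: Final position: (row=7, col=2)

Derivation:
Start: (row=6, col=2)
  west (west): (row=6, col=2) -> (row=6, col=1)
  north (north): (row=6, col=1) -> (row=5, col=1)
  north (north): blocked, stay at (row=5, col=1)
  east (east): (row=5, col=1) -> (row=5, col=2)
  west (west): (row=5, col=2) -> (row=5, col=1)
  south (south): (row=5, col=1) -> (row=6, col=1)
  south (south): (row=6, col=1) -> (row=7, col=1)
  west (west): blocked, stay at (row=7, col=1)
  south (south): (row=7, col=1) -> (row=8, col=1)
  east (east): (row=8, col=1) -> (row=8, col=2)
  north (north): (row=8, col=2) -> (row=7, col=2)
Final: (row=7, col=2)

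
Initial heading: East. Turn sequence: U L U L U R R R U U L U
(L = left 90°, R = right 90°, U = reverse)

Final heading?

Start: East
  U (U-turn (180°)) -> West
  L (left (90° counter-clockwise)) -> South
  U (U-turn (180°)) -> North
  L (left (90° counter-clockwise)) -> West
  U (U-turn (180°)) -> East
  R (right (90° clockwise)) -> South
  R (right (90° clockwise)) -> West
  R (right (90° clockwise)) -> North
  U (U-turn (180°)) -> South
  U (U-turn (180°)) -> North
  L (left (90° counter-clockwise)) -> West
  U (U-turn (180°)) -> East
Final: East

Answer: Final heading: East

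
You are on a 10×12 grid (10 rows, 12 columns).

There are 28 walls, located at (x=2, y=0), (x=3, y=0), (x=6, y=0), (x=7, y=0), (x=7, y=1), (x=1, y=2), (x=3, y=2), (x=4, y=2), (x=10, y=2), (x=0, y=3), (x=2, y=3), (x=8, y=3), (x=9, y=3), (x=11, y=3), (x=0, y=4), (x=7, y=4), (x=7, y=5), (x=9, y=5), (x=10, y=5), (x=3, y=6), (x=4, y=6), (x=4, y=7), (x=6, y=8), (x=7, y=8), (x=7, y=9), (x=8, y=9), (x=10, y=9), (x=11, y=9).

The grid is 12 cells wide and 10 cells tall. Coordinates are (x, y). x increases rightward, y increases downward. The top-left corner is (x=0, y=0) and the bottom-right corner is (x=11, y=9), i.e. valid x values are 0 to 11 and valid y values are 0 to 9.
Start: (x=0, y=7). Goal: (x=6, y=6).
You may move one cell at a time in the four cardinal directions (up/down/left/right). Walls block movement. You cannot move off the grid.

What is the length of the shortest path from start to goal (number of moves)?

Answer: Shortest path length: 9

Derivation:
BFS from (x=0, y=7) until reaching (x=6, y=6):
  Distance 0: (x=0, y=7)
  Distance 1: (x=0, y=6), (x=1, y=7), (x=0, y=8)
  Distance 2: (x=0, y=5), (x=1, y=6), (x=2, y=7), (x=1, y=8), (x=0, y=9)
  Distance 3: (x=1, y=5), (x=2, y=6), (x=3, y=7), (x=2, y=8), (x=1, y=9)
  Distance 4: (x=1, y=4), (x=2, y=5), (x=3, y=8), (x=2, y=9)
  Distance 5: (x=1, y=3), (x=2, y=4), (x=3, y=5), (x=4, y=8), (x=3, y=9)
  Distance 6: (x=3, y=4), (x=4, y=5), (x=5, y=8), (x=4, y=9)
  Distance 7: (x=3, y=3), (x=4, y=4), (x=5, y=5), (x=5, y=7), (x=5, y=9)
  Distance 8: (x=4, y=3), (x=5, y=4), (x=6, y=5), (x=5, y=6), (x=6, y=7), (x=6, y=9)
  Distance 9: (x=5, y=3), (x=6, y=4), (x=6, y=6), (x=7, y=7)  <- goal reached here
One shortest path (9 moves): (x=0, y=7) -> (x=1, y=7) -> (x=2, y=7) -> (x=2, y=6) -> (x=2, y=5) -> (x=3, y=5) -> (x=4, y=5) -> (x=5, y=5) -> (x=6, y=5) -> (x=6, y=6)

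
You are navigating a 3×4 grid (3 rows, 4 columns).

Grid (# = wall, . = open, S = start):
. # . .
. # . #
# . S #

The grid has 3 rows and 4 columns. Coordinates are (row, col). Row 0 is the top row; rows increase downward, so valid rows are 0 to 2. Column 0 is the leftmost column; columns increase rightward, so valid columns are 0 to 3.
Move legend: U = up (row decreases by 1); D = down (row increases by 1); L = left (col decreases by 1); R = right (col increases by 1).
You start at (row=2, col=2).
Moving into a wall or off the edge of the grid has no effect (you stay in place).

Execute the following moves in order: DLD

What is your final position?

Start: (row=2, col=2)
  D (down): blocked, stay at (row=2, col=2)
  L (left): (row=2, col=2) -> (row=2, col=1)
  D (down): blocked, stay at (row=2, col=1)
Final: (row=2, col=1)

Answer: Final position: (row=2, col=1)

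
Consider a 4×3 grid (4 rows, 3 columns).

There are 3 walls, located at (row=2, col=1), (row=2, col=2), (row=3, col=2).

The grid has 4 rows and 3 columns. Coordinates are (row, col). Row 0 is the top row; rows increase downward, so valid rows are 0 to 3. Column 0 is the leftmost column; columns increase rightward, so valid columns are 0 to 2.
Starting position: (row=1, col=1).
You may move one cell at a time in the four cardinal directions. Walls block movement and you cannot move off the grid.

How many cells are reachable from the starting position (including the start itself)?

Answer: Reachable cells: 9

Derivation:
BFS flood-fill from (row=1, col=1):
  Distance 0: (row=1, col=1)
  Distance 1: (row=0, col=1), (row=1, col=0), (row=1, col=2)
  Distance 2: (row=0, col=0), (row=0, col=2), (row=2, col=0)
  Distance 3: (row=3, col=0)
  Distance 4: (row=3, col=1)
Total reachable: 9 (grid has 9 open cells total)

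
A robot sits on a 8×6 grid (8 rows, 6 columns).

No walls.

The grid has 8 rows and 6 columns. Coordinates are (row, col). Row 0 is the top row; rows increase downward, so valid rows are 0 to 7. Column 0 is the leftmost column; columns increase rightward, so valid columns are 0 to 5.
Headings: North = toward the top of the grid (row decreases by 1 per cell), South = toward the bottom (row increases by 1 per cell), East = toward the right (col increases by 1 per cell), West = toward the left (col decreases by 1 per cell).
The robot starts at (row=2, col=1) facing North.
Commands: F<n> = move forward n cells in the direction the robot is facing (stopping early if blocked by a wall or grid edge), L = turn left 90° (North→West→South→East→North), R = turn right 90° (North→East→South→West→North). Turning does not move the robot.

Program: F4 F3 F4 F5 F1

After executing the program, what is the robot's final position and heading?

Start: (row=2, col=1), facing North
  F4: move forward 2/4 (blocked), now at (row=0, col=1)
  F3: move forward 0/3 (blocked), now at (row=0, col=1)
  F4: move forward 0/4 (blocked), now at (row=0, col=1)
  F5: move forward 0/5 (blocked), now at (row=0, col=1)
  F1: move forward 0/1 (blocked), now at (row=0, col=1)
Final: (row=0, col=1), facing North

Answer: Final position: (row=0, col=1), facing North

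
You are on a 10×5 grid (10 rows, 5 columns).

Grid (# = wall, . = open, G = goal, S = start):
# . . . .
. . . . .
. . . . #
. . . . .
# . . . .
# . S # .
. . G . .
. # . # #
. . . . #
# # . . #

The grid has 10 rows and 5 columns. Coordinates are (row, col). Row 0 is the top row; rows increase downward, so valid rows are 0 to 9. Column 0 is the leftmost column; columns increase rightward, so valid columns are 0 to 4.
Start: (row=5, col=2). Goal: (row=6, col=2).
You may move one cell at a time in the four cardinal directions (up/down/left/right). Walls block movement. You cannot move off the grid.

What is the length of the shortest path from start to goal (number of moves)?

Answer: Shortest path length: 1

Derivation:
BFS from (row=5, col=2) until reaching (row=6, col=2):
  Distance 0: (row=5, col=2)
  Distance 1: (row=4, col=2), (row=5, col=1), (row=6, col=2)  <- goal reached here
One shortest path (1 moves): (row=5, col=2) -> (row=6, col=2)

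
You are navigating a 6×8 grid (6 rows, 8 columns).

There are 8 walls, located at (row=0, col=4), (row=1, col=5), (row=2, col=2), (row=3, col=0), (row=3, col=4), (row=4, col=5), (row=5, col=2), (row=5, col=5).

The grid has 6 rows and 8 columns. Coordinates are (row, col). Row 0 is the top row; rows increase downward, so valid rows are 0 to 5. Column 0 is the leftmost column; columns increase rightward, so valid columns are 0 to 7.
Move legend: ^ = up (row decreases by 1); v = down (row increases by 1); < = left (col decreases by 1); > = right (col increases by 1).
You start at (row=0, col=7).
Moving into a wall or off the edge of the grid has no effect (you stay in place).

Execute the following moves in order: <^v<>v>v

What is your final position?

Answer: Final position: (row=3, col=7)

Derivation:
Start: (row=0, col=7)
  < (left): (row=0, col=7) -> (row=0, col=6)
  ^ (up): blocked, stay at (row=0, col=6)
  v (down): (row=0, col=6) -> (row=1, col=6)
  < (left): blocked, stay at (row=1, col=6)
  > (right): (row=1, col=6) -> (row=1, col=7)
  v (down): (row=1, col=7) -> (row=2, col=7)
  > (right): blocked, stay at (row=2, col=7)
  v (down): (row=2, col=7) -> (row=3, col=7)
Final: (row=3, col=7)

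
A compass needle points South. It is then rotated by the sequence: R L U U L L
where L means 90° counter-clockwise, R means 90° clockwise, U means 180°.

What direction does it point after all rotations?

Start: South
  R (right (90° clockwise)) -> West
  L (left (90° counter-clockwise)) -> South
  U (U-turn (180°)) -> North
  U (U-turn (180°)) -> South
  L (left (90° counter-clockwise)) -> East
  L (left (90° counter-clockwise)) -> North
Final: North

Answer: Final heading: North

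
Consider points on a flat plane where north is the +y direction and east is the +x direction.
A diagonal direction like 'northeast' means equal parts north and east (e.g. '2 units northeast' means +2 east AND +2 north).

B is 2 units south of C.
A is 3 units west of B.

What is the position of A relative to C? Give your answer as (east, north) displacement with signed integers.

Place C at the origin (east=0, north=0).
  B is 2 units south of C: delta (east=+0, north=-2); B at (east=0, north=-2).
  A is 3 units west of B: delta (east=-3, north=+0); A at (east=-3, north=-2).
Therefore A relative to C: (east=-3, north=-2).

Answer: A is at (east=-3, north=-2) relative to C.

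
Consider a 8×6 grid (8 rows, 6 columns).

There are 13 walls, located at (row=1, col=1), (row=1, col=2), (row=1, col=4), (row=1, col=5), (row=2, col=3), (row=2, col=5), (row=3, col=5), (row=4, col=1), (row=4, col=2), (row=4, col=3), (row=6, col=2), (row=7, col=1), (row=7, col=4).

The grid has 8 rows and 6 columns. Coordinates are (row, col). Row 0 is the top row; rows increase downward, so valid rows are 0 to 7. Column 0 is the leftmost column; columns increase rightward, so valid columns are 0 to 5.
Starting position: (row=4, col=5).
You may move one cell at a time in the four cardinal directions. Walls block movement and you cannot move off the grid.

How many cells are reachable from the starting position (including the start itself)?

BFS flood-fill from (row=4, col=5):
  Distance 0: (row=4, col=5)
  Distance 1: (row=4, col=4), (row=5, col=5)
  Distance 2: (row=3, col=4), (row=5, col=4), (row=6, col=5)
  Distance 3: (row=2, col=4), (row=3, col=3), (row=5, col=3), (row=6, col=4), (row=7, col=5)
  Distance 4: (row=3, col=2), (row=5, col=2), (row=6, col=3)
  Distance 5: (row=2, col=2), (row=3, col=1), (row=5, col=1), (row=7, col=3)
  Distance 6: (row=2, col=1), (row=3, col=0), (row=5, col=0), (row=6, col=1), (row=7, col=2)
  Distance 7: (row=2, col=0), (row=4, col=0), (row=6, col=0)
  Distance 8: (row=1, col=0), (row=7, col=0)
  Distance 9: (row=0, col=0)
  Distance 10: (row=0, col=1)
  Distance 11: (row=0, col=2)
  Distance 12: (row=0, col=3)
  Distance 13: (row=0, col=4), (row=1, col=3)
  Distance 14: (row=0, col=5)
Total reachable: 35 (grid has 35 open cells total)

Answer: Reachable cells: 35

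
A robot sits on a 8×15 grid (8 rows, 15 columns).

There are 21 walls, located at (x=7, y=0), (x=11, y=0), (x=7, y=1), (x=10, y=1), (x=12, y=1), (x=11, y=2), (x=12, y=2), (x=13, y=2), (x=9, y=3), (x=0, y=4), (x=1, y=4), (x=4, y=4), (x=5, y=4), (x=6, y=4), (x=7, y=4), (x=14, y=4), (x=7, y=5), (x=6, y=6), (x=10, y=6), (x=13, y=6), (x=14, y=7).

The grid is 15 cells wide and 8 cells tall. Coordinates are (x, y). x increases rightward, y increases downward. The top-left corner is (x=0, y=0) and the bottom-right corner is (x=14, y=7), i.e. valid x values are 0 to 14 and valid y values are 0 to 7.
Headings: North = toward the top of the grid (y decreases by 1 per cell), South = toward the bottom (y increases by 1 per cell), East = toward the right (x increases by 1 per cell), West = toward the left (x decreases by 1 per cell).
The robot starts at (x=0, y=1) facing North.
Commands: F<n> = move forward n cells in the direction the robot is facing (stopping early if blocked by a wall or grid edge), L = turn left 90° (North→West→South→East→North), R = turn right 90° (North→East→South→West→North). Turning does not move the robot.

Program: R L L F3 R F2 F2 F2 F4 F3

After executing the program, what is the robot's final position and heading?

Start: (x=0, y=1), facing North
  R: turn right, now facing East
  L: turn left, now facing North
  L: turn left, now facing West
  F3: move forward 0/3 (blocked), now at (x=0, y=1)
  R: turn right, now facing North
  F2: move forward 1/2 (blocked), now at (x=0, y=0)
  F2: move forward 0/2 (blocked), now at (x=0, y=0)
  F2: move forward 0/2 (blocked), now at (x=0, y=0)
  F4: move forward 0/4 (blocked), now at (x=0, y=0)
  F3: move forward 0/3 (blocked), now at (x=0, y=0)
Final: (x=0, y=0), facing North

Answer: Final position: (x=0, y=0), facing North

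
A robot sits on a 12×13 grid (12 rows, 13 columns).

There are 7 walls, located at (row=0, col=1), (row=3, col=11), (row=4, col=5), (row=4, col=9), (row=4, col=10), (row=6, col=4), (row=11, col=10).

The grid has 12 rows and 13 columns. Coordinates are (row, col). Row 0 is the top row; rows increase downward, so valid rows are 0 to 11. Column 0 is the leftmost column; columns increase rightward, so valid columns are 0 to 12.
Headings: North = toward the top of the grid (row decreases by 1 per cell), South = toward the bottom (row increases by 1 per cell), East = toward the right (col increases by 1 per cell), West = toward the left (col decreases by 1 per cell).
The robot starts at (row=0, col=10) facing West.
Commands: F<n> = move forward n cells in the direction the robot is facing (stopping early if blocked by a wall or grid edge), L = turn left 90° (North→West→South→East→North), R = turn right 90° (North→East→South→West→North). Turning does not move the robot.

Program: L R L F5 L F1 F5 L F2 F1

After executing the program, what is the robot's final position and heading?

Start: (row=0, col=10), facing West
  L: turn left, now facing South
  R: turn right, now facing West
  L: turn left, now facing South
  F5: move forward 3/5 (blocked), now at (row=3, col=10)
  L: turn left, now facing East
  F1: move forward 0/1 (blocked), now at (row=3, col=10)
  F5: move forward 0/5 (blocked), now at (row=3, col=10)
  L: turn left, now facing North
  F2: move forward 2, now at (row=1, col=10)
  F1: move forward 1, now at (row=0, col=10)
Final: (row=0, col=10), facing North

Answer: Final position: (row=0, col=10), facing North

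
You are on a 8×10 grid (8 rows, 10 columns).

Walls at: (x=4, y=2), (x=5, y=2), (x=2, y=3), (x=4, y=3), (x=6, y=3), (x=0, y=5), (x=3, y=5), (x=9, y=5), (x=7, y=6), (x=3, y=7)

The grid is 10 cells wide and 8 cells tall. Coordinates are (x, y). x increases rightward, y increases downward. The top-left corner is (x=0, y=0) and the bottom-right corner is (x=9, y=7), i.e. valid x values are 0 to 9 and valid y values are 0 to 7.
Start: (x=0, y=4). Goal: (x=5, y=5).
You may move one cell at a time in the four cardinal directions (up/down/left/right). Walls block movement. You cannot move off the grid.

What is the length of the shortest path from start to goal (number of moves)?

BFS from (x=0, y=4) until reaching (x=5, y=5):
  Distance 0: (x=0, y=4)
  Distance 1: (x=0, y=3), (x=1, y=4)
  Distance 2: (x=0, y=2), (x=1, y=3), (x=2, y=4), (x=1, y=5)
  Distance 3: (x=0, y=1), (x=1, y=2), (x=3, y=4), (x=2, y=5), (x=1, y=6)
  Distance 4: (x=0, y=0), (x=1, y=1), (x=2, y=2), (x=3, y=3), (x=4, y=4), (x=0, y=6), (x=2, y=6), (x=1, y=7)
  Distance 5: (x=1, y=0), (x=2, y=1), (x=3, y=2), (x=5, y=4), (x=4, y=5), (x=3, y=6), (x=0, y=7), (x=2, y=7)
  Distance 6: (x=2, y=0), (x=3, y=1), (x=5, y=3), (x=6, y=4), (x=5, y=5), (x=4, y=6)  <- goal reached here
One shortest path (6 moves): (x=0, y=4) -> (x=1, y=4) -> (x=2, y=4) -> (x=3, y=4) -> (x=4, y=4) -> (x=5, y=4) -> (x=5, y=5)

Answer: Shortest path length: 6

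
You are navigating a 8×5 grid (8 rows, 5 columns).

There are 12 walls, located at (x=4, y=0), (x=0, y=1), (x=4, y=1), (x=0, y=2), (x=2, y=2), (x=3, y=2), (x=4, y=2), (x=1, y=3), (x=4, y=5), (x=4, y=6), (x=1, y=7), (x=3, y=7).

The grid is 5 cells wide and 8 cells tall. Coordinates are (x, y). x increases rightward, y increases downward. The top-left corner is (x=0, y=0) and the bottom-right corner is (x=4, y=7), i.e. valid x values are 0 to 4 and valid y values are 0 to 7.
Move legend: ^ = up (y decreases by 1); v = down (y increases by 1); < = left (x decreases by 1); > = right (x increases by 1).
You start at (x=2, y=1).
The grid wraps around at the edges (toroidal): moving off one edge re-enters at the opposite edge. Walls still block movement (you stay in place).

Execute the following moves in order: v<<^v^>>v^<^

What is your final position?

Answer: Final position: (x=2, y=7)

Derivation:
Start: (x=2, y=1)
  v (down): blocked, stay at (x=2, y=1)
  < (left): (x=2, y=1) -> (x=1, y=1)
  < (left): blocked, stay at (x=1, y=1)
  ^ (up): (x=1, y=1) -> (x=1, y=0)
  v (down): (x=1, y=0) -> (x=1, y=1)
  ^ (up): (x=1, y=1) -> (x=1, y=0)
  > (right): (x=1, y=0) -> (x=2, y=0)
  > (right): (x=2, y=0) -> (x=3, y=0)
  v (down): (x=3, y=0) -> (x=3, y=1)
  ^ (up): (x=3, y=1) -> (x=3, y=0)
  < (left): (x=3, y=0) -> (x=2, y=0)
  ^ (up): (x=2, y=0) -> (x=2, y=7)
Final: (x=2, y=7)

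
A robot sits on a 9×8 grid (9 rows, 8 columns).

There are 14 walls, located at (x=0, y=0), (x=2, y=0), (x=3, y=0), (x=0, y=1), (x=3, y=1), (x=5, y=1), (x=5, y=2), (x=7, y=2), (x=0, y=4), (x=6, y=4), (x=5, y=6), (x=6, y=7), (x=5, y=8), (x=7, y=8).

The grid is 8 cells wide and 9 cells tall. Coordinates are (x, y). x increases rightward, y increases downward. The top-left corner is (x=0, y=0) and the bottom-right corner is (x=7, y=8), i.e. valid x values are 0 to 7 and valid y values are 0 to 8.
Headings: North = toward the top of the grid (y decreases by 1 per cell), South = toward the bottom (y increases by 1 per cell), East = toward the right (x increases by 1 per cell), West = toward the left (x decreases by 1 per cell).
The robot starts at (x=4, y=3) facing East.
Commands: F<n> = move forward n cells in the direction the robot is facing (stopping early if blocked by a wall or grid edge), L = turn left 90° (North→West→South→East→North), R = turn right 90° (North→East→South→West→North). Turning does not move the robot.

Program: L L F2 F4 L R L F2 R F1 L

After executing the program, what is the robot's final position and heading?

Answer: Final position: (x=0, y=3), facing South

Derivation:
Start: (x=4, y=3), facing East
  L: turn left, now facing North
  L: turn left, now facing West
  F2: move forward 2, now at (x=2, y=3)
  F4: move forward 2/4 (blocked), now at (x=0, y=3)
  L: turn left, now facing South
  R: turn right, now facing West
  L: turn left, now facing South
  F2: move forward 0/2 (blocked), now at (x=0, y=3)
  R: turn right, now facing West
  F1: move forward 0/1 (blocked), now at (x=0, y=3)
  L: turn left, now facing South
Final: (x=0, y=3), facing South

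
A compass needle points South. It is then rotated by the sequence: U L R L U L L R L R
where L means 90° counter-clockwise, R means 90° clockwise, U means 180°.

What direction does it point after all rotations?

Answer: Final heading: North

Derivation:
Start: South
  U (U-turn (180°)) -> North
  L (left (90° counter-clockwise)) -> West
  R (right (90° clockwise)) -> North
  L (left (90° counter-clockwise)) -> West
  U (U-turn (180°)) -> East
  L (left (90° counter-clockwise)) -> North
  L (left (90° counter-clockwise)) -> West
  R (right (90° clockwise)) -> North
  L (left (90° counter-clockwise)) -> West
  R (right (90° clockwise)) -> North
Final: North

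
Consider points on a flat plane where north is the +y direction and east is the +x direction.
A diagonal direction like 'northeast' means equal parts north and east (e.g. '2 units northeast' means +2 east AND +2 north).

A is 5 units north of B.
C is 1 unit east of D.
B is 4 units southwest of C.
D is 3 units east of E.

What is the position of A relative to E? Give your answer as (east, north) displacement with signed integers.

Answer: A is at (east=0, north=1) relative to E.

Derivation:
Place E at the origin (east=0, north=0).
  D is 3 units east of E: delta (east=+3, north=+0); D at (east=3, north=0).
  C is 1 unit east of D: delta (east=+1, north=+0); C at (east=4, north=0).
  B is 4 units southwest of C: delta (east=-4, north=-4); B at (east=0, north=-4).
  A is 5 units north of B: delta (east=+0, north=+5); A at (east=0, north=1).
Therefore A relative to E: (east=0, north=1).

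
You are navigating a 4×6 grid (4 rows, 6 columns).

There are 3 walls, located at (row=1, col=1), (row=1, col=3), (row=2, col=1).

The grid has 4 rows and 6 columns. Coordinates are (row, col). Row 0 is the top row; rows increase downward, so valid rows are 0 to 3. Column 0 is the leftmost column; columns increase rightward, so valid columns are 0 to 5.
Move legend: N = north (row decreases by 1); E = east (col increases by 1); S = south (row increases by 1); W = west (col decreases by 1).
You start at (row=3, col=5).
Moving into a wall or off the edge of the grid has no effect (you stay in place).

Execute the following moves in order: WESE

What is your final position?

Start: (row=3, col=5)
  W (west): (row=3, col=5) -> (row=3, col=4)
  E (east): (row=3, col=4) -> (row=3, col=5)
  S (south): blocked, stay at (row=3, col=5)
  E (east): blocked, stay at (row=3, col=5)
Final: (row=3, col=5)

Answer: Final position: (row=3, col=5)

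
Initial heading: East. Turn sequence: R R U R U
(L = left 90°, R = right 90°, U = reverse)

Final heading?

Start: East
  R (right (90° clockwise)) -> South
  R (right (90° clockwise)) -> West
  U (U-turn (180°)) -> East
  R (right (90° clockwise)) -> South
  U (U-turn (180°)) -> North
Final: North

Answer: Final heading: North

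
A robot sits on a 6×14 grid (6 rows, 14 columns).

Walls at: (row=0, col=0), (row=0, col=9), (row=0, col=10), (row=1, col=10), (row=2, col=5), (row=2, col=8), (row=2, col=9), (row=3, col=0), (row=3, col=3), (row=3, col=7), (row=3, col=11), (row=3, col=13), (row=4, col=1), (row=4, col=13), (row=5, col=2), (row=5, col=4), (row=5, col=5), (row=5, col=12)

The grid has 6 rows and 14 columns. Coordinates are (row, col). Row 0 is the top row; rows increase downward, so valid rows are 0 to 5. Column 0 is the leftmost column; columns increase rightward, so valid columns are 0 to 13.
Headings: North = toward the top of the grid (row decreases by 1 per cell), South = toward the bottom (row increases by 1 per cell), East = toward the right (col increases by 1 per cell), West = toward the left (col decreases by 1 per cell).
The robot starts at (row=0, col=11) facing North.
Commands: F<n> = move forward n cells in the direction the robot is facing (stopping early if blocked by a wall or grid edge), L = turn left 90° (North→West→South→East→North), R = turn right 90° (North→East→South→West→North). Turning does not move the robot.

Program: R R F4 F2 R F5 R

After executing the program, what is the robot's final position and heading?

Start: (row=0, col=11), facing North
  R: turn right, now facing East
  R: turn right, now facing South
  F4: move forward 2/4 (blocked), now at (row=2, col=11)
  F2: move forward 0/2 (blocked), now at (row=2, col=11)
  R: turn right, now facing West
  F5: move forward 1/5 (blocked), now at (row=2, col=10)
  R: turn right, now facing North
Final: (row=2, col=10), facing North

Answer: Final position: (row=2, col=10), facing North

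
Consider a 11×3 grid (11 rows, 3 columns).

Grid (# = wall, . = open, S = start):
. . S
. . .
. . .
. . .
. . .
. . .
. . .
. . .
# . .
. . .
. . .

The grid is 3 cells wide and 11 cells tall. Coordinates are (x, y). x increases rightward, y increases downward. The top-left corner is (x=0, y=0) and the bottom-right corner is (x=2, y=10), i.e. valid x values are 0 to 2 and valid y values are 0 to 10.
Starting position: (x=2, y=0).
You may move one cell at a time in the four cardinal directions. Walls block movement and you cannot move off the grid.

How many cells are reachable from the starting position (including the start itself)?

BFS flood-fill from (x=2, y=0):
  Distance 0: (x=2, y=0)
  Distance 1: (x=1, y=0), (x=2, y=1)
  Distance 2: (x=0, y=0), (x=1, y=1), (x=2, y=2)
  Distance 3: (x=0, y=1), (x=1, y=2), (x=2, y=3)
  Distance 4: (x=0, y=2), (x=1, y=3), (x=2, y=4)
  Distance 5: (x=0, y=3), (x=1, y=4), (x=2, y=5)
  Distance 6: (x=0, y=4), (x=1, y=5), (x=2, y=6)
  Distance 7: (x=0, y=5), (x=1, y=6), (x=2, y=7)
  Distance 8: (x=0, y=6), (x=1, y=7), (x=2, y=8)
  Distance 9: (x=0, y=7), (x=1, y=8), (x=2, y=9)
  Distance 10: (x=1, y=9), (x=2, y=10)
  Distance 11: (x=0, y=9), (x=1, y=10)
  Distance 12: (x=0, y=10)
Total reachable: 32 (grid has 32 open cells total)

Answer: Reachable cells: 32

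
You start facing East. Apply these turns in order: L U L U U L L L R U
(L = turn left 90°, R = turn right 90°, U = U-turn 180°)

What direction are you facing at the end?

Answer: Final heading: East

Derivation:
Start: East
  L (left (90° counter-clockwise)) -> North
  U (U-turn (180°)) -> South
  L (left (90° counter-clockwise)) -> East
  U (U-turn (180°)) -> West
  U (U-turn (180°)) -> East
  L (left (90° counter-clockwise)) -> North
  L (left (90° counter-clockwise)) -> West
  L (left (90° counter-clockwise)) -> South
  R (right (90° clockwise)) -> West
  U (U-turn (180°)) -> East
Final: East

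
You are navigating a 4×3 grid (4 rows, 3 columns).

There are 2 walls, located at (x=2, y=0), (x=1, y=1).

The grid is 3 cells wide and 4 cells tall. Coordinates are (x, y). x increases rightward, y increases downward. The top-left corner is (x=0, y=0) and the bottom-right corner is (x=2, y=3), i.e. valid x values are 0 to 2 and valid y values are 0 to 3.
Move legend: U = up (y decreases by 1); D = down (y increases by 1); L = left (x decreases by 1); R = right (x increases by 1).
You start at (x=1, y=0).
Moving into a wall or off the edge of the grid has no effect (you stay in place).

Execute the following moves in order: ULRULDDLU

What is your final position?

Start: (x=1, y=0)
  U (up): blocked, stay at (x=1, y=0)
  L (left): (x=1, y=0) -> (x=0, y=0)
  R (right): (x=0, y=0) -> (x=1, y=0)
  U (up): blocked, stay at (x=1, y=0)
  L (left): (x=1, y=0) -> (x=0, y=0)
  D (down): (x=0, y=0) -> (x=0, y=1)
  D (down): (x=0, y=1) -> (x=0, y=2)
  L (left): blocked, stay at (x=0, y=2)
  U (up): (x=0, y=2) -> (x=0, y=1)
Final: (x=0, y=1)

Answer: Final position: (x=0, y=1)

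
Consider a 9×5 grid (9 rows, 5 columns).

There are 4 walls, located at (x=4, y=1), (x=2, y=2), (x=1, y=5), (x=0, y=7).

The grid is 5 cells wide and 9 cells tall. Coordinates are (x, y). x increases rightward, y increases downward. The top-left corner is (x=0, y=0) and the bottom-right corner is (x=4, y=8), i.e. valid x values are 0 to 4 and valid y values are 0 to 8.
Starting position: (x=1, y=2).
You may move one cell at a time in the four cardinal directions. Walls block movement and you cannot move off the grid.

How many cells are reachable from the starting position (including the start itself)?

BFS flood-fill from (x=1, y=2):
  Distance 0: (x=1, y=2)
  Distance 1: (x=1, y=1), (x=0, y=2), (x=1, y=3)
  Distance 2: (x=1, y=0), (x=0, y=1), (x=2, y=1), (x=0, y=3), (x=2, y=3), (x=1, y=4)
  Distance 3: (x=0, y=0), (x=2, y=0), (x=3, y=1), (x=3, y=3), (x=0, y=4), (x=2, y=4)
  Distance 4: (x=3, y=0), (x=3, y=2), (x=4, y=3), (x=3, y=4), (x=0, y=5), (x=2, y=5)
  Distance 5: (x=4, y=0), (x=4, y=2), (x=4, y=4), (x=3, y=5), (x=0, y=6), (x=2, y=6)
  Distance 6: (x=4, y=5), (x=1, y=6), (x=3, y=6), (x=2, y=7)
  Distance 7: (x=4, y=6), (x=1, y=7), (x=3, y=7), (x=2, y=8)
  Distance 8: (x=4, y=7), (x=1, y=8), (x=3, y=8)
  Distance 9: (x=0, y=8), (x=4, y=8)
Total reachable: 41 (grid has 41 open cells total)

Answer: Reachable cells: 41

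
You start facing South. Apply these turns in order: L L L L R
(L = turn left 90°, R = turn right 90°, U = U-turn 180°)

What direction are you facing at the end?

Answer: Final heading: West

Derivation:
Start: South
  L (left (90° counter-clockwise)) -> East
  L (left (90° counter-clockwise)) -> North
  L (left (90° counter-clockwise)) -> West
  L (left (90° counter-clockwise)) -> South
  R (right (90° clockwise)) -> West
Final: West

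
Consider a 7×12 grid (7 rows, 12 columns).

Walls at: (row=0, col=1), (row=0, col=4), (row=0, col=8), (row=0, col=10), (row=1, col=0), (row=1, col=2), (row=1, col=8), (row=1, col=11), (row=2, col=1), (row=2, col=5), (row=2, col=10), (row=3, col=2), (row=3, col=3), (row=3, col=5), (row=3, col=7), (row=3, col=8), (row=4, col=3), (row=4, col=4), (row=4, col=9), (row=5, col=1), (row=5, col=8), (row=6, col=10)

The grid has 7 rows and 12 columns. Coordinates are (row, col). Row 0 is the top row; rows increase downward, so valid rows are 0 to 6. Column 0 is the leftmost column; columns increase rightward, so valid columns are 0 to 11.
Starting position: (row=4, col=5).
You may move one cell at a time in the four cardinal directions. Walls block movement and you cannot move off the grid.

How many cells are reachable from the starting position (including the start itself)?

Answer: Reachable cells: 59

Derivation:
BFS flood-fill from (row=4, col=5):
  Distance 0: (row=4, col=5)
  Distance 1: (row=4, col=6), (row=5, col=5)
  Distance 2: (row=3, col=6), (row=4, col=7), (row=5, col=4), (row=5, col=6), (row=6, col=5)
  Distance 3: (row=2, col=6), (row=4, col=8), (row=5, col=3), (row=5, col=7), (row=6, col=4), (row=6, col=6)
  Distance 4: (row=1, col=6), (row=2, col=7), (row=5, col=2), (row=6, col=3), (row=6, col=7)
  Distance 5: (row=0, col=6), (row=1, col=5), (row=1, col=7), (row=2, col=8), (row=4, col=2), (row=6, col=2), (row=6, col=8)
  Distance 6: (row=0, col=5), (row=0, col=7), (row=1, col=4), (row=2, col=9), (row=4, col=1), (row=6, col=1), (row=6, col=9)
  Distance 7: (row=1, col=3), (row=1, col=9), (row=2, col=4), (row=3, col=1), (row=3, col=9), (row=4, col=0), (row=5, col=9), (row=6, col=0)
  Distance 8: (row=0, col=3), (row=0, col=9), (row=1, col=10), (row=2, col=3), (row=3, col=0), (row=3, col=4), (row=3, col=10), (row=5, col=0), (row=5, col=10)
  Distance 9: (row=0, col=2), (row=2, col=0), (row=2, col=2), (row=3, col=11), (row=4, col=10), (row=5, col=11)
  Distance 10: (row=2, col=11), (row=4, col=11), (row=6, col=11)
Total reachable: 59 (grid has 62 open cells total)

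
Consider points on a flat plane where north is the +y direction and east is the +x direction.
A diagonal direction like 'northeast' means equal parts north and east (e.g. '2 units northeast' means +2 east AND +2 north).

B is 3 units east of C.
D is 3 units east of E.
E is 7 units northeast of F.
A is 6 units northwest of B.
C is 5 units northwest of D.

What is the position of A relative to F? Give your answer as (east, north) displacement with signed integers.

Place F at the origin (east=0, north=0).
  E is 7 units northeast of F: delta (east=+7, north=+7); E at (east=7, north=7).
  D is 3 units east of E: delta (east=+3, north=+0); D at (east=10, north=7).
  C is 5 units northwest of D: delta (east=-5, north=+5); C at (east=5, north=12).
  B is 3 units east of C: delta (east=+3, north=+0); B at (east=8, north=12).
  A is 6 units northwest of B: delta (east=-6, north=+6); A at (east=2, north=18).
Therefore A relative to F: (east=2, north=18).

Answer: A is at (east=2, north=18) relative to F.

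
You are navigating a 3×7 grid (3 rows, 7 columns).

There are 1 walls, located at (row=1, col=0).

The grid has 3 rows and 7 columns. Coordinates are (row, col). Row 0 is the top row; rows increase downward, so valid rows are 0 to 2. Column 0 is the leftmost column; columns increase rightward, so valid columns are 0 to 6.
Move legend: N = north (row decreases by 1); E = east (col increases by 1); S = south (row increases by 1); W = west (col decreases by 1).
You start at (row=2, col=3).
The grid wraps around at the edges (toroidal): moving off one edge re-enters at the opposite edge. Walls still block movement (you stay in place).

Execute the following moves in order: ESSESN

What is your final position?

Answer: Final position: (row=1, col=5)

Derivation:
Start: (row=2, col=3)
  E (east): (row=2, col=3) -> (row=2, col=4)
  S (south): (row=2, col=4) -> (row=0, col=4)
  S (south): (row=0, col=4) -> (row=1, col=4)
  E (east): (row=1, col=4) -> (row=1, col=5)
  S (south): (row=1, col=5) -> (row=2, col=5)
  N (north): (row=2, col=5) -> (row=1, col=5)
Final: (row=1, col=5)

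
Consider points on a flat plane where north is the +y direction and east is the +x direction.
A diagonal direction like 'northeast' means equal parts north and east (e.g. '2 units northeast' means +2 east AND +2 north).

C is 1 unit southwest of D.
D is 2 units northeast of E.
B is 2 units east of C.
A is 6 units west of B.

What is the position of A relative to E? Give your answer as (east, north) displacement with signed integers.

Place E at the origin (east=0, north=0).
  D is 2 units northeast of E: delta (east=+2, north=+2); D at (east=2, north=2).
  C is 1 unit southwest of D: delta (east=-1, north=-1); C at (east=1, north=1).
  B is 2 units east of C: delta (east=+2, north=+0); B at (east=3, north=1).
  A is 6 units west of B: delta (east=-6, north=+0); A at (east=-3, north=1).
Therefore A relative to E: (east=-3, north=1).

Answer: A is at (east=-3, north=1) relative to E.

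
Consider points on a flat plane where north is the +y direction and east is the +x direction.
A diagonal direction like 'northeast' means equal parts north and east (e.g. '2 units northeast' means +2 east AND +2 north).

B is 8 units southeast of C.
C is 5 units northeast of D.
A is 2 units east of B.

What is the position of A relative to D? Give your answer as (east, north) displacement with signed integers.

Answer: A is at (east=15, north=-3) relative to D.

Derivation:
Place D at the origin (east=0, north=0).
  C is 5 units northeast of D: delta (east=+5, north=+5); C at (east=5, north=5).
  B is 8 units southeast of C: delta (east=+8, north=-8); B at (east=13, north=-3).
  A is 2 units east of B: delta (east=+2, north=+0); A at (east=15, north=-3).
Therefore A relative to D: (east=15, north=-3).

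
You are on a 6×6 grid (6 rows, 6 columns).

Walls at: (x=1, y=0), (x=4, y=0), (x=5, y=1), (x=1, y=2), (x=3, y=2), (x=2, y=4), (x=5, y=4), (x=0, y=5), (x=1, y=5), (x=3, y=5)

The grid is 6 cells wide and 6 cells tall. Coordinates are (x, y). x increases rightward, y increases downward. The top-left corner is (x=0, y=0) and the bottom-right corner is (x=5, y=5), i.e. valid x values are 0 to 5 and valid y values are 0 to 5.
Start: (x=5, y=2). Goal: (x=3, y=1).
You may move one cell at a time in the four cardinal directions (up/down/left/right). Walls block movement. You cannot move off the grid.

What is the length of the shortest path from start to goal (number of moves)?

BFS from (x=5, y=2) until reaching (x=3, y=1):
  Distance 0: (x=5, y=2)
  Distance 1: (x=4, y=2), (x=5, y=3)
  Distance 2: (x=4, y=1), (x=4, y=3)
  Distance 3: (x=3, y=1), (x=3, y=3), (x=4, y=4)  <- goal reached here
One shortest path (3 moves): (x=5, y=2) -> (x=4, y=2) -> (x=4, y=1) -> (x=3, y=1)

Answer: Shortest path length: 3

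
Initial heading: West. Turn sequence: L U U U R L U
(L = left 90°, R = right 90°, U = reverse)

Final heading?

Answer: Final heading: South

Derivation:
Start: West
  L (left (90° counter-clockwise)) -> South
  U (U-turn (180°)) -> North
  U (U-turn (180°)) -> South
  U (U-turn (180°)) -> North
  R (right (90° clockwise)) -> East
  L (left (90° counter-clockwise)) -> North
  U (U-turn (180°)) -> South
Final: South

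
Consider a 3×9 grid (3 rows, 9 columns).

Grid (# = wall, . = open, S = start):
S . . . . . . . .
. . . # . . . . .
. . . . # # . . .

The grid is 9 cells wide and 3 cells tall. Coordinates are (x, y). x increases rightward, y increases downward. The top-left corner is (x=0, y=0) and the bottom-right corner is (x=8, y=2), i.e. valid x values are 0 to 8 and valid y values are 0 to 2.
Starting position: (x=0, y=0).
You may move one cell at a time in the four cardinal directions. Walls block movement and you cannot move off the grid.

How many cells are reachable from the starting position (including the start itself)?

BFS flood-fill from (x=0, y=0):
  Distance 0: (x=0, y=0)
  Distance 1: (x=1, y=0), (x=0, y=1)
  Distance 2: (x=2, y=0), (x=1, y=1), (x=0, y=2)
  Distance 3: (x=3, y=0), (x=2, y=1), (x=1, y=2)
  Distance 4: (x=4, y=0), (x=2, y=2)
  Distance 5: (x=5, y=0), (x=4, y=1), (x=3, y=2)
  Distance 6: (x=6, y=0), (x=5, y=1)
  Distance 7: (x=7, y=0), (x=6, y=1)
  Distance 8: (x=8, y=0), (x=7, y=1), (x=6, y=2)
  Distance 9: (x=8, y=1), (x=7, y=2)
  Distance 10: (x=8, y=2)
Total reachable: 24 (grid has 24 open cells total)

Answer: Reachable cells: 24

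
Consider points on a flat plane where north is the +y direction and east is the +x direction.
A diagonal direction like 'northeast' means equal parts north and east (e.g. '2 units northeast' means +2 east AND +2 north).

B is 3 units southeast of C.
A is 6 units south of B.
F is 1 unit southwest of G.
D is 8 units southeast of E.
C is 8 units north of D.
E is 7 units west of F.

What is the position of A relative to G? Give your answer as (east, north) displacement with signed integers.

Answer: A is at (east=3, north=-10) relative to G.

Derivation:
Place G at the origin (east=0, north=0).
  F is 1 unit southwest of G: delta (east=-1, north=-1); F at (east=-1, north=-1).
  E is 7 units west of F: delta (east=-7, north=+0); E at (east=-8, north=-1).
  D is 8 units southeast of E: delta (east=+8, north=-8); D at (east=0, north=-9).
  C is 8 units north of D: delta (east=+0, north=+8); C at (east=0, north=-1).
  B is 3 units southeast of C: delta (east=+3, north=-3); B at (east=3, north=-4).
  A is 6 units south of B: delta (east=+0, north=-6); A at (east=3, north=-10).
Therefore A relative to G: (east=3, north=-10).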